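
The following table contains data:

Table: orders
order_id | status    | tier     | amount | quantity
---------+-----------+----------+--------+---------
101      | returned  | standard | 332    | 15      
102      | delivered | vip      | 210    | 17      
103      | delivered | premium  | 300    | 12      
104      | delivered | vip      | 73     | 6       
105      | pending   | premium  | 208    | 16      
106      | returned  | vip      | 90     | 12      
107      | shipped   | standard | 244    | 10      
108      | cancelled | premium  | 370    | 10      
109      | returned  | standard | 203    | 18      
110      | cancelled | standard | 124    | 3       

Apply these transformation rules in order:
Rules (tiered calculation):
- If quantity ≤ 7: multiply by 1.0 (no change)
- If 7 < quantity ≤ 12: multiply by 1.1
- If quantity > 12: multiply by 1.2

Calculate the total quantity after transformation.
136.6

Step 1: Tier 1 (quantity ≤ 7): 2 records, sum = 9 × 1.0 = 9.0
Step 2: Tier 2 (7 < quantity ≤ 12): 4 records, sum = 44 × 1.1 = 48.4
Step 3: Tier 3 (quantity > 12): 4 records, sum = 66 × 1.2 = 79.2
Step 4: Final sum = 9.0 + 48.4 + 79.2 = 136.6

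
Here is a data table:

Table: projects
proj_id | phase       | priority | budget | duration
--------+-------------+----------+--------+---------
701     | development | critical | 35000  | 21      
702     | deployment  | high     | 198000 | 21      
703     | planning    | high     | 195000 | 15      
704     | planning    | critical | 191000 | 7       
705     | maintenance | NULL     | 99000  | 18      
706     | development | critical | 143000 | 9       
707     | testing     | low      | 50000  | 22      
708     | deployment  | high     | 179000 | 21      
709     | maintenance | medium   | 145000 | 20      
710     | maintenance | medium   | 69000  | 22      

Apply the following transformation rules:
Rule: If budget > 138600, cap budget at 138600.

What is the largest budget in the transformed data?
138600

Step 1: Original maximum budget = 198000
Step 2: Apply cap at 138600
Step 3: 6 records had budget > 138600 and were capped
Step 4: Maximum after transformation = 138600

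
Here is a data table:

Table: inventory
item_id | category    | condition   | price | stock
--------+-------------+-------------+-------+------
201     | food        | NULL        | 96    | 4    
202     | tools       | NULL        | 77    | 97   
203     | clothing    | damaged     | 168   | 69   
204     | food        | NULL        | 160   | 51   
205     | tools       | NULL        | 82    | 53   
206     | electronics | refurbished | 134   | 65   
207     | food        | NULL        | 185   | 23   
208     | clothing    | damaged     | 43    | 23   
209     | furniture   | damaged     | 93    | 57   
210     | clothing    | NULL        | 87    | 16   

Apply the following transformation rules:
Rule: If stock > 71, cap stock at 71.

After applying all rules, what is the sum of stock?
432

Step 1: 1 records have stock > 71
Step 2: These records originally summed to 97
Step 3: After capping: 1 × 71 = 71
Step 4: Unaffected records sum: 361
Step 5: Final sum = 71 + 361 = 432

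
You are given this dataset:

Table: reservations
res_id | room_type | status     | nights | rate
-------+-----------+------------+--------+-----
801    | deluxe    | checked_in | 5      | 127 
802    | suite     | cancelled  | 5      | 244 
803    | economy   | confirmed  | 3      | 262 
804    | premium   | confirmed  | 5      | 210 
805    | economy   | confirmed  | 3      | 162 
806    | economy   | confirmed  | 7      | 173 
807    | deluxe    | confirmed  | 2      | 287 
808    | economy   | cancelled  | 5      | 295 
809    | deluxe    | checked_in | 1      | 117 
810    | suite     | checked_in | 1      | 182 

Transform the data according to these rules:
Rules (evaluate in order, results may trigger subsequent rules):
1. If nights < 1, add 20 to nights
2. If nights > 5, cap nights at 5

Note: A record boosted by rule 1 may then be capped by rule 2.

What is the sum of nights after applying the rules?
35

Step 1: Apply rule 1 to records with nights < 1
  - 0 records get bonus of 20
  - Of these, 0 records then exceed 5 and get capped
Step 2: Apply rule 2 to records with nights > 5
  - 1 records (original) are capped
Step 3: Calculate final sum = 35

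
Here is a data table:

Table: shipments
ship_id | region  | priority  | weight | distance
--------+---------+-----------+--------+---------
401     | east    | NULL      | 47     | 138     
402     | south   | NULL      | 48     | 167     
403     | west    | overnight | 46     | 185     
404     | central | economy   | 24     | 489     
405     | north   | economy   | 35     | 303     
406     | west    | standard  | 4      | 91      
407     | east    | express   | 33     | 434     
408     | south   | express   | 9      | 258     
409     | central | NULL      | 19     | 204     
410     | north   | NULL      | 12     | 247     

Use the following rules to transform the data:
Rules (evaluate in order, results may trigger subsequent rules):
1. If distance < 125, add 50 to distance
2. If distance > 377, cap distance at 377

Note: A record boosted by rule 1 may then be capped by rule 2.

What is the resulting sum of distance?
2397

Step 1: Apply rule 1 to records with distance < 125
  - 1 records get bonus of 50
  - Of these, 0 records then exceed 377 and get capped
Step 2: Apply rule 2 to records with distance > 377
  - 2 records (original) are capped
Step 3: Calculate final sum = 2397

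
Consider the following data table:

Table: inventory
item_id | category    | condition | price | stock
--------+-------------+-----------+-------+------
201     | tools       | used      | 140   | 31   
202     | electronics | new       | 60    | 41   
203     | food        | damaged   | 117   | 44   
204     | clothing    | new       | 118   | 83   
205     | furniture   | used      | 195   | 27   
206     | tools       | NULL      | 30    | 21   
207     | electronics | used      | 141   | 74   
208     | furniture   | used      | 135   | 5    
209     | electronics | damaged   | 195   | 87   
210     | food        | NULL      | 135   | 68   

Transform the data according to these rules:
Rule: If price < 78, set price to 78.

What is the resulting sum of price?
1332

Step 1: 2 records have price < 78
Step 2: These records originally summed to 90
Step 3: After setting to minimum: 2 × 78 = 156
Step 4: Unaffected records sum: 1176
Step 5: Final sum = 156 + 1176 = 1332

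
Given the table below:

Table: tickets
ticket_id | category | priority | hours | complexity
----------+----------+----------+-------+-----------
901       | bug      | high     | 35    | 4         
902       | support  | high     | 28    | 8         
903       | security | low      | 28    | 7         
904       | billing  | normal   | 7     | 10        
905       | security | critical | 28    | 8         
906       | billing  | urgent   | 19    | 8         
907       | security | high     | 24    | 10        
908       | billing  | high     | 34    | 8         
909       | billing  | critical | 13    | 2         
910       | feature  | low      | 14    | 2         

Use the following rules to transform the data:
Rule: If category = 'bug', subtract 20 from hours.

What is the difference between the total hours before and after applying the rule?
20

Step 1: Original sum of hours = 230
Step 2: 1 records have category = 'bug'
Step 3: Each affected record changes by -20
Step 4: Total change = 1 × -20 = -20
Step 5: New sum = 230 + -20 = 210
Step 6: Difference = |210 - 230| = 20
        (Sum decreased by 20)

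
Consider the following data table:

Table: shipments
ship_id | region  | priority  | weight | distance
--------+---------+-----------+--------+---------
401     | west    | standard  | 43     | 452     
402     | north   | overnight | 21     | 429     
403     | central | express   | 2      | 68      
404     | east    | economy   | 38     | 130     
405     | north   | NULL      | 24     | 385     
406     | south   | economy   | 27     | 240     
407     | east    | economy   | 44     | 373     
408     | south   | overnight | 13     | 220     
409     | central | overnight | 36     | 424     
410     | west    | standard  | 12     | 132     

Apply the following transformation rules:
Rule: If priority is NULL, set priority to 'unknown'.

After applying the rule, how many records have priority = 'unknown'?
1

Step 1: Count records where priority IS NULL
Step 2: Found 1 records with NULL priority
Step 3: These records will have priority set to 'unknown'
Step 4: Records already having priority = 'unknown': 0
Step 5: Answer: 1 + 0 = 1 records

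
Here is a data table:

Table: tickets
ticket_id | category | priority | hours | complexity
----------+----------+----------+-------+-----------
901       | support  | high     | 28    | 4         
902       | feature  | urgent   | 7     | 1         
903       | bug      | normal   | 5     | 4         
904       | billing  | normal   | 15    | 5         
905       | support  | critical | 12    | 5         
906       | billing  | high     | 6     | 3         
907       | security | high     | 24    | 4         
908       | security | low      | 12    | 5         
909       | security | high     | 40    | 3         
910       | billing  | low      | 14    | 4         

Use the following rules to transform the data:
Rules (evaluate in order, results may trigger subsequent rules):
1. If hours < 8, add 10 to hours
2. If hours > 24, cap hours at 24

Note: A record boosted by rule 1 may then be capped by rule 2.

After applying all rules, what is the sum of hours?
173

Step 1: Apply rule 1 to records with hours < 8
  - 3 records get bonus of 10
  - Of these, 0 records then exceed 24 and get capped
Step 2: Apply rule 2 to records with hours > 24
  - 2 records (original) are capped
Step 3: Calculate final sum = 173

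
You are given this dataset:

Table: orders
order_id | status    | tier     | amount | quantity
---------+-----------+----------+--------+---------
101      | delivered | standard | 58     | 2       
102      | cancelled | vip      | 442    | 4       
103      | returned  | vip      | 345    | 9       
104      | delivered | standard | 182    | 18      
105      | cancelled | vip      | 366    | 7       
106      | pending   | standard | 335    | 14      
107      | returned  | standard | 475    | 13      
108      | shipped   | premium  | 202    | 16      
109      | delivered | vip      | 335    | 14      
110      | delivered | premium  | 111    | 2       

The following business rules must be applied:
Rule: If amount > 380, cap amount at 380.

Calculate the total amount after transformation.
2694

Step 1: 2 records have amount > 380
Step 2: These records originally summed to 917
Step 3: After capping: 2 × 380 = 760
Step 4: Unaffected records sum: 1934
Step 5: Final sum = 760 + 1934 = 2694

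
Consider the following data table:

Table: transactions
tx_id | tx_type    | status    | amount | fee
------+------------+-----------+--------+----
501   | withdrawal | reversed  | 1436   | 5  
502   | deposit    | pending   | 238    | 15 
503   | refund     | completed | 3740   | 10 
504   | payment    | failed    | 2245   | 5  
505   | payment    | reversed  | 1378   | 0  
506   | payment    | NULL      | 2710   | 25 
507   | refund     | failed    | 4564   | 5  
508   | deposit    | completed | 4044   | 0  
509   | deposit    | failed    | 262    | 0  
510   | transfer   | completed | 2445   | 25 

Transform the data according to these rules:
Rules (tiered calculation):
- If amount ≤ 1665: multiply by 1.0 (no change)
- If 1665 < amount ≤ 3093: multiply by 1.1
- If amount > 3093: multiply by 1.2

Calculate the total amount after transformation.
26271.6

Step 1: Tier 1 (amount ≤ 1665): 4 records, sum = 3314 × 1.0 = 3314.0
Step 2: Tier 2 (1665 < amount ≤ 3093): 3 records, sum = 7400 × 1.1 = 8140.0
Step 3: Tier 3 (amount > 3093): 3 records, sum = 12348 × 1.2 = 14817.6
Step 4: Final sum = 3314.0 + 8140.0 + 14817.6 = 26271.6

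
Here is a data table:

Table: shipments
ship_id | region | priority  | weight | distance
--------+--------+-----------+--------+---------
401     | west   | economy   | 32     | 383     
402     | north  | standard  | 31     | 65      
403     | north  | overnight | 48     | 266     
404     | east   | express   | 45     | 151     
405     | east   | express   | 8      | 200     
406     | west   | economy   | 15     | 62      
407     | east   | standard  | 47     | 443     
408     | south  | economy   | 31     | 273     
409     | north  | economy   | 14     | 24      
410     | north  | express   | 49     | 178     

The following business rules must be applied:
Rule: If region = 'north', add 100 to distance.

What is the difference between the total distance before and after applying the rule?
400

Step 1: Original sum of distance = 2045
Step 2: 4 records have region = 'north'
Step 3: Each affected record changes by 100
Step 4: Total change = 4 × 100 = 400
Step 5: New sum = 2045 + 400 = 2445
Step 6: Difference = |2445 - 2045| = 400
        (Sum increased by 400)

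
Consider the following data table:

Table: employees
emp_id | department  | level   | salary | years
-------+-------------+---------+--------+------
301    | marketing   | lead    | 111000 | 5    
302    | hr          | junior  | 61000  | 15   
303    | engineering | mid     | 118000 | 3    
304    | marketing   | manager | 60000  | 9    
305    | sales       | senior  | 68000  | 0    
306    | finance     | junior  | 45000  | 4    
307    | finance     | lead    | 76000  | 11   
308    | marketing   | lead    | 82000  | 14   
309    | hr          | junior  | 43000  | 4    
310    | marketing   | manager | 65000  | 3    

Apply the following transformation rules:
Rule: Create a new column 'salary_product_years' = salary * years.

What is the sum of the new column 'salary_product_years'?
4895000

Step 1: For each record, compute salary * years
Example calculations:
  111000 * 5 = 555000
  61000 * 15 = 915000
  118000 * 3 = 354000
  ...
Step 2: Sum all derived values
Step 3: Total = 4895000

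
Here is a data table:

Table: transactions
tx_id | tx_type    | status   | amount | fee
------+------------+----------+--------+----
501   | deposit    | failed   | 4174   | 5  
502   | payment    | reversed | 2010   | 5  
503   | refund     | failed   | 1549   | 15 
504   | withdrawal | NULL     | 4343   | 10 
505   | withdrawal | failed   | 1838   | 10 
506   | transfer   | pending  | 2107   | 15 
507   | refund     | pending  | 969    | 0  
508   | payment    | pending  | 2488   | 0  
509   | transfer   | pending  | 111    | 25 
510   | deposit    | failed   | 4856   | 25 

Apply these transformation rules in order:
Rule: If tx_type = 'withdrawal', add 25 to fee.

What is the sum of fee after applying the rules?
160

Step 1: Count records where tx_type = 'withdrawal': 2
Step 2: Total bonus added: 2 × 25 = 50
Step 3: Original sum of fee: 110
Step 4: Final sum = 110 + 50 = 160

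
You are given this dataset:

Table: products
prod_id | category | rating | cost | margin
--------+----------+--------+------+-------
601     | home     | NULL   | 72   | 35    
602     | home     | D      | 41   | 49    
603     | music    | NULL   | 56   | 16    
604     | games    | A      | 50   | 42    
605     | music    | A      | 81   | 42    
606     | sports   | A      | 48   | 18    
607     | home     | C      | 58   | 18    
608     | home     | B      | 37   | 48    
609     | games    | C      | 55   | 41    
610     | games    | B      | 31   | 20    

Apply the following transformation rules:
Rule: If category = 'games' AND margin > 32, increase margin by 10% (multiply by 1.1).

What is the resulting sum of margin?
337.3

Step 1: Find records where category = 'games' AND margin > 32
Step 2: 2 records match, summing to 83
Step 3: After multiplier: 83 × 1.1 = 91.3
Step 4: Unaffected records sum: 246
Step 5: Final sum = 91.3 + 246 = 337.3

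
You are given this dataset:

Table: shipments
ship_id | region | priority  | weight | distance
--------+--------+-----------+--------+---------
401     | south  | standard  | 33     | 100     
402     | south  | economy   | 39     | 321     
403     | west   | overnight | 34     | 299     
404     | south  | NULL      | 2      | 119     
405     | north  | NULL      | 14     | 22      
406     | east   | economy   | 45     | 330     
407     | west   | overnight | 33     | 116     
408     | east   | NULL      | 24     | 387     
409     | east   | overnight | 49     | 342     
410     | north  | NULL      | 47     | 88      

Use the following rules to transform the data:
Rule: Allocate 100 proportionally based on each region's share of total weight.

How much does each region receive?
east: 36.88, north: 19.06, south: 23.12, west: 20.94

Step 1: Calculate total weight = 320
Step 2: Calculate each region's proportion:
  east: 118/320 = 36.88% → 36.88
  north: 61/320 = 19.06% → 19.06
  south: 74/320 = 23.12% → 23.12
  west: 67/320 = 20.94% → 20.94
Step 3: Verify: sum of allocations ≈ 100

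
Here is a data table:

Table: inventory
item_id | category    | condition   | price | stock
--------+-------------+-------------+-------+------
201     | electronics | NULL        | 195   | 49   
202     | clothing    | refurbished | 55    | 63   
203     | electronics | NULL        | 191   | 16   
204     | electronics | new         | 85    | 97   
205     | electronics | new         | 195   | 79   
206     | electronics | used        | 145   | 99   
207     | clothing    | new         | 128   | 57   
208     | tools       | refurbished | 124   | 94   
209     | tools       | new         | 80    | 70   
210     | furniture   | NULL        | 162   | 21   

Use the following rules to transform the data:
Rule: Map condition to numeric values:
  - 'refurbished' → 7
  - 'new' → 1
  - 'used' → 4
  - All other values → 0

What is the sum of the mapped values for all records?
22

Step 1: Apply mapping to each record
Step 2: Count by status:
  'refurbished': 2 records × 7 = 14
  'new': 4 records × 1 = 4
  'used': 1 records × 4 = 4
Step 3: Sum all mapped values = 22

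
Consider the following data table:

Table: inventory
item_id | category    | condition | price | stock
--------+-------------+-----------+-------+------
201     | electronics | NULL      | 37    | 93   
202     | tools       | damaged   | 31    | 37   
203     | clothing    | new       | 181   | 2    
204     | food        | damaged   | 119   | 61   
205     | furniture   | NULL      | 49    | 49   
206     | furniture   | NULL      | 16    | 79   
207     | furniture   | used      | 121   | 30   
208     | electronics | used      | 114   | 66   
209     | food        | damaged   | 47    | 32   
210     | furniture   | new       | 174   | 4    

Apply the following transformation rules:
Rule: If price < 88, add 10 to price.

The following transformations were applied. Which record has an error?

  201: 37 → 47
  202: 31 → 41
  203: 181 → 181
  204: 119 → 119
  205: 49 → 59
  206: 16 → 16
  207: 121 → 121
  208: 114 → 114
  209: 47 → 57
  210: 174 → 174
Record 206 has an error. The correct transformed value should be 26, not 16.

Step 1: Check each record against the rule
Step 2: Record 206 has price = 16
Step 3: Since 16 < 88, the bonus should have been applied
Step 4: Correct value = 26, but claimed value = 16
Conclusion: Record 206 has the error.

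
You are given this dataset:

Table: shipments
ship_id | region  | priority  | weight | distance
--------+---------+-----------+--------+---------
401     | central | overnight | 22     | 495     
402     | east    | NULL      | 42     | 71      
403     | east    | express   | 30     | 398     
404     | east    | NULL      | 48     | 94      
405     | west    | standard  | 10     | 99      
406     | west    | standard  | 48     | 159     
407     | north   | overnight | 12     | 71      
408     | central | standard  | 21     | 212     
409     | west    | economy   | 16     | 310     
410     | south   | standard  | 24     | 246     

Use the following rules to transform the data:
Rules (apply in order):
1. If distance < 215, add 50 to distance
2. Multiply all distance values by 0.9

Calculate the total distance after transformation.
2209.5

Step 1: Apply Rule 1 - Add 50 to records with distance < 215
  - 6 records affected: 706 + (6 × 50) = 1006
  - Unaffected records: 1449
  - Sum after Rule 1: 2455
Step 2: Apply Rule 2 - Multiply all by 0.9
  - 2455 × 0.9 = 2209.5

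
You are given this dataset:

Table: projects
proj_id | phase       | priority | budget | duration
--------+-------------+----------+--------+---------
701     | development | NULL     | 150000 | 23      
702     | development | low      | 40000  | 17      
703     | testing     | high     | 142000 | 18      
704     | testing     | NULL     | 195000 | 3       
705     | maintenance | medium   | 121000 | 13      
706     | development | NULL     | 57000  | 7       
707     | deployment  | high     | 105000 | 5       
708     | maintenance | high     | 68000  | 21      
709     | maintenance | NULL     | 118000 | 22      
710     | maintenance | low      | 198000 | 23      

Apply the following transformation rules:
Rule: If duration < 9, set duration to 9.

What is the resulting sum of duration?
164

Step 1: 3 records have duration < 9
Step 2: These records originally summed to 15
Step 3: After setting to minimum: 3 × 9 = 27
Step 4: Unaffected records sum: 137
Step 5: Final sum = 27 + 137 = 164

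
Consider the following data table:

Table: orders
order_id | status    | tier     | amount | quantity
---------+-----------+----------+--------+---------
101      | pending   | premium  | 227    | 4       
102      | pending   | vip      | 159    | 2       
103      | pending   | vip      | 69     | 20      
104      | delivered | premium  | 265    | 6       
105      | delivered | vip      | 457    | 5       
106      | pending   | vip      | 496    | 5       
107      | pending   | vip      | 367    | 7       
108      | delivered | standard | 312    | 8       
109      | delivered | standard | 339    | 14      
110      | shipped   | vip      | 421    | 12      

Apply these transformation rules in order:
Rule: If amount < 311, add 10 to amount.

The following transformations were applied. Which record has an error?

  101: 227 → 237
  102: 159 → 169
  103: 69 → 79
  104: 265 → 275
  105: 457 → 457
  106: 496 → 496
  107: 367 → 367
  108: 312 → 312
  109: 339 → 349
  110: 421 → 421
Record 109 has an error. The correct transformed value should be 339, not 349.

Step 1: Check each record against the rule
Step 2: Record 109 has amount = 339
Step 3: Since 339 >= 311, the bonus should not have been applied
Step 4: Correct value = 339, but claimed value = 349
Conclusion: Record 109 has the error.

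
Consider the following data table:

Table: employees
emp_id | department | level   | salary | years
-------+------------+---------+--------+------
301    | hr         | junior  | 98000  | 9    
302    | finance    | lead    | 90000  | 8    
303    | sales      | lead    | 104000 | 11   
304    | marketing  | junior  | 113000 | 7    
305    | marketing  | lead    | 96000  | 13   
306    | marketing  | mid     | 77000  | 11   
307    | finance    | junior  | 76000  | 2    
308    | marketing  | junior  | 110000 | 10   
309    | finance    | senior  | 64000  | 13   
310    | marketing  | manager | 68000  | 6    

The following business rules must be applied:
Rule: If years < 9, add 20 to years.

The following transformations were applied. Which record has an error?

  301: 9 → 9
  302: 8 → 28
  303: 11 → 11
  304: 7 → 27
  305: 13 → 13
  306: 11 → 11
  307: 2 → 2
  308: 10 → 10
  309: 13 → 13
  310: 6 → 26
Record 307 has an error. The correct transformed value should be 22, not 2.

Step 1: Check each record against the rule
Step 2: Record 307 has years = 2
Step 3: Since 2 < 9, the bonus should have been applied
Step 4: Correct value = 22, but claimed value = 2
Conclusion: Record 307 has the error.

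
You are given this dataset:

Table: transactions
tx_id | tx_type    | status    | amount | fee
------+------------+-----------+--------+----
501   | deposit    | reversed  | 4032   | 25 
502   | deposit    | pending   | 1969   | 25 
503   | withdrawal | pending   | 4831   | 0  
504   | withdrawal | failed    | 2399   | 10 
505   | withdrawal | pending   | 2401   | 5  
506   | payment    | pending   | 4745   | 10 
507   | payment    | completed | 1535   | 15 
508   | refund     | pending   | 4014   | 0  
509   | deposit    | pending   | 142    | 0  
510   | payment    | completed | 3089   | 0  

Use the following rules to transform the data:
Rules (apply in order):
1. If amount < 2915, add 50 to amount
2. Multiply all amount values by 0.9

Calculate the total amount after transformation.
26466.3

Step 1: Apply Rule 1 - Add 50 to records with amount < 2915
  - 5 records affected: 8446 + (5 × 50) = 8696
  - Unaffected records: 20711
  - Sum after Rule 1: 29407
Step 2: Apply Rule 2 - Multiply all by 0.9
  - 29407 × 0.9 = 26466.3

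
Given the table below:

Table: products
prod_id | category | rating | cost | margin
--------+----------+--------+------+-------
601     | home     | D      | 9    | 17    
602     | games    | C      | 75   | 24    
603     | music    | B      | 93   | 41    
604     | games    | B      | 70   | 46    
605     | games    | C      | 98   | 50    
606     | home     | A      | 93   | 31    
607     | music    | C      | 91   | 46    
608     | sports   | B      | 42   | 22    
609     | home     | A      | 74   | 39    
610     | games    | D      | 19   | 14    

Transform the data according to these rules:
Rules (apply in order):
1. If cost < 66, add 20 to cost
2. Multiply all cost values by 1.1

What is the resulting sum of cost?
796.4

Step 1: Apply Rule 1 - Add 20 to records with cost < 66
  - 3 records affected: 70 + (3 × 20) = 130
  - Unaffected records: 594
  - Sum after Rule 1: 724
Step 2: Apply Rule 2 - Multiply all by 1.1
  - 724 × 1.1 = 796.4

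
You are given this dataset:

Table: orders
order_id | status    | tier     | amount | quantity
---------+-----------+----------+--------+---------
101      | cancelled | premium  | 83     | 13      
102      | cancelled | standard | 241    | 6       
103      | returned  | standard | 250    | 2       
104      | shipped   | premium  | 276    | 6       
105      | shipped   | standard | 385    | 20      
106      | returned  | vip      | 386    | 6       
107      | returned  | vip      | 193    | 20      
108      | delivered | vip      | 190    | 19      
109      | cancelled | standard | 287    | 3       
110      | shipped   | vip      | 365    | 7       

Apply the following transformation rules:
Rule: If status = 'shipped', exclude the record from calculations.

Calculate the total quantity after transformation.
69

Step 1: Identify records where status = 'shipped'
Step 2: The excluded records sum to 33
Step 3: Original total quantity = 102
Step 4: Remaining total = 102 - 33 = 69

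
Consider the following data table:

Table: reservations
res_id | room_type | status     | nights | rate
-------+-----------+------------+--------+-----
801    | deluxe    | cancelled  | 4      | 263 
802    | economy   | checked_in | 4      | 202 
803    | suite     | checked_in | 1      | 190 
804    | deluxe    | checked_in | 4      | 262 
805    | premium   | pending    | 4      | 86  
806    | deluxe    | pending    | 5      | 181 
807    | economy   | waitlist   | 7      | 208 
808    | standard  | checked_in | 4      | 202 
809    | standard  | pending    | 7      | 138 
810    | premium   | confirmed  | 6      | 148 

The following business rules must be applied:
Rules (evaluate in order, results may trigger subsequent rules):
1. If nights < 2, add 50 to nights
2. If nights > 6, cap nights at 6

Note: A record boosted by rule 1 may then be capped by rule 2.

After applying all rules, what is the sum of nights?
49

Step 1: Apply rule 1 to records with nights < 2
  - 1 records get bonus of 50
  - Of these, 1 records then exceed 6 and get capped
Step 2: Apply rule 2 to records with nights > 6
  - 2 records (original) are capped
Step 3: Calculate final sum = 49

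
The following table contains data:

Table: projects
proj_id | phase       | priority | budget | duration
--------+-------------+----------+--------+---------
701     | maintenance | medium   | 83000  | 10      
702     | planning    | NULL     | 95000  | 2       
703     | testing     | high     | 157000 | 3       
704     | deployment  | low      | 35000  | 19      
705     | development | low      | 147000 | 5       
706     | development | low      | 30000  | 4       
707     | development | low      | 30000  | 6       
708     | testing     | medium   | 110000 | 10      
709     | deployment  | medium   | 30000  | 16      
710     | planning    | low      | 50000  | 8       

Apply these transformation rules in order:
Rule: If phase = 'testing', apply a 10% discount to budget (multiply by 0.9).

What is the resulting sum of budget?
740300.0

Step 1: Records with phase = 'testing' have total budget = 267000
Step 2: Apply multiplier: 267000 × 0.9 = 240300.0
Step 3: Other records total: 500000
Step 4: Final sum = 240300.0 + 500000 = 740300.0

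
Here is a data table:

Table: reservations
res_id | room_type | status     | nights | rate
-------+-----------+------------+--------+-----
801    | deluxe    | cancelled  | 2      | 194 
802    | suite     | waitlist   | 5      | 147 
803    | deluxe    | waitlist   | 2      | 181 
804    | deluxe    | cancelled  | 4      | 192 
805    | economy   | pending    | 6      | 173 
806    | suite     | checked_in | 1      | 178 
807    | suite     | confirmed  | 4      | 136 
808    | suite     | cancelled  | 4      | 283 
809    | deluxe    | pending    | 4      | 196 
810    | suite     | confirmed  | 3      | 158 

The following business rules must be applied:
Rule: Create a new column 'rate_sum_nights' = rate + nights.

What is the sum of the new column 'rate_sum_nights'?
1873

Step 1: For each record, compute rate + nights
Example calculations:
  194 + 2 = 196
  147 + 5 = 152
  181 + 2 = 183
  ...
Step 2: Sum all derived values
Step 3: Total = 1873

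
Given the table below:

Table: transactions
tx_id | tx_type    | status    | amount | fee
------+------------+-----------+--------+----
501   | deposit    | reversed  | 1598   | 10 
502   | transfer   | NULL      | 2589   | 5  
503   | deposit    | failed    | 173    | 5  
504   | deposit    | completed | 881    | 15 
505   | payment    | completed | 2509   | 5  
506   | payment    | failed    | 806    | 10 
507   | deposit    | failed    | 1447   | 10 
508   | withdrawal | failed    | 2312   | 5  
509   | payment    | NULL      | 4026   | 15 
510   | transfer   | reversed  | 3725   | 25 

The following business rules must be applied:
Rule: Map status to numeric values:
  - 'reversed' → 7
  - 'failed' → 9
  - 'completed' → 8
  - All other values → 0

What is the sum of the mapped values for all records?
66

Step 1: Apply mapping to each record
Step 2: Count by status:
  'reversed': 2 records × 7 = 14
  'failed': 4 records × 9 = 36
  'completed': 2 records × 8 = 16
Step 3: Sum all mapped values = 66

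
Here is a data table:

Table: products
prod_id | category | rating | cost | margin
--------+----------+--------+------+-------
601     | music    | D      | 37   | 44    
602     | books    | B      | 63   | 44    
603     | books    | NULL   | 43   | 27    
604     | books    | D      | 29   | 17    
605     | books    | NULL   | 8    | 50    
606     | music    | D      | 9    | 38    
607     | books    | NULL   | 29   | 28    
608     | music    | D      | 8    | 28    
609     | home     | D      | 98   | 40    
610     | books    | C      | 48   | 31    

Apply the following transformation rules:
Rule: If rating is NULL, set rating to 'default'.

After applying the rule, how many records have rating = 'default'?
3

Step 1: Count records where rating IS NULL
Step 2: Found 3 records with NULL rating
Step 3: These records will have rating set to 'default'
Step 4: Records already having rating = 'default': 0
Step 5: Answer: 3 + 0 = 3 records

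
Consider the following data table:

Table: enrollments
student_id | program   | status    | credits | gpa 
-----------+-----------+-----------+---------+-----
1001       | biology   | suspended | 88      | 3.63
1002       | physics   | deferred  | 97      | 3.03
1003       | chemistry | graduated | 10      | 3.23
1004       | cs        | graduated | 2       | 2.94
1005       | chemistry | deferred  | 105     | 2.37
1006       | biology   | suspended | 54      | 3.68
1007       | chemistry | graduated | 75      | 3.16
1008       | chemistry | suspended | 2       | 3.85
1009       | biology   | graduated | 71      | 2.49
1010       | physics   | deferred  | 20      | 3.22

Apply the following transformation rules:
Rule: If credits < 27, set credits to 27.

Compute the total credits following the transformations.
598

Step 1: 4 records have credits < 27
Step 2: These records originally summed to 34
Step 3: After setting to minimum: 4 × 27 = 108
Step 4: Unaffected records sum: 490
Step 5: Final sum = 108 + 490 = 598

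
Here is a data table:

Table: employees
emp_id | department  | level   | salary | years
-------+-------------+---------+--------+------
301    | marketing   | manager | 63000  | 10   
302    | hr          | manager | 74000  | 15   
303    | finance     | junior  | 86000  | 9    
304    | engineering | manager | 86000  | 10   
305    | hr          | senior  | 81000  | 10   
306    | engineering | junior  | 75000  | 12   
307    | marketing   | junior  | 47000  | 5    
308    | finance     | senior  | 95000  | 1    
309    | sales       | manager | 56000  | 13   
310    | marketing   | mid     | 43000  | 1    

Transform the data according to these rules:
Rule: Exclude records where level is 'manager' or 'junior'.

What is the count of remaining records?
3

Step 1: Count records to exclude
  - 4 (manager) + 3 (junior) = 7 records
Step 2: Total records: 10
Step 3: Remaining = 10 - 7 = 3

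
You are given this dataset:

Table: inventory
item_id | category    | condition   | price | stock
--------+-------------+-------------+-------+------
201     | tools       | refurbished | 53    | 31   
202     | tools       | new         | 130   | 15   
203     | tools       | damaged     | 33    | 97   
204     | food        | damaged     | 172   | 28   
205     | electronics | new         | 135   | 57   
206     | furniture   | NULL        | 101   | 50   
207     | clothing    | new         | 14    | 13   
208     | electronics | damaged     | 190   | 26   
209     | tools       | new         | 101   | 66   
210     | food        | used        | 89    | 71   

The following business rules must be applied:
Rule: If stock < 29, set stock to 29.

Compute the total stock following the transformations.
488

Step 1: 4 records have stock < 29
Step 2: These records originally summed to 82
Step 3: After setting to minimum: 4 × 29 = 116
Step 4: Unaffected records sum: 372
Step 5: Final sum = 116 + 372 = 488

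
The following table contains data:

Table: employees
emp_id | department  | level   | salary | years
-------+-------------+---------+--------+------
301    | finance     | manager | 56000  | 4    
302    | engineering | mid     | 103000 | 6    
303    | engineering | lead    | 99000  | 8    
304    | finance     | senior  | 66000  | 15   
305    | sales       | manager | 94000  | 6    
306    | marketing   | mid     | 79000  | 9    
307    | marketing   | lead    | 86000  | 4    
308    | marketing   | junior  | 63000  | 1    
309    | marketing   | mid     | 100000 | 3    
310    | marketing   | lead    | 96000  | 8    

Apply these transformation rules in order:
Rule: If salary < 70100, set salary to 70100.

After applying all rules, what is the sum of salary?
867300

Step 1: 3 records have salary < 70100
Step 2: These records originally summed to 185000
Step 3: After setting to minimum: 3 × 70100 = 210300
Step 4: Unaffected records sum: 657000
Step 5: Final sum = 210300 + 657000 = 867300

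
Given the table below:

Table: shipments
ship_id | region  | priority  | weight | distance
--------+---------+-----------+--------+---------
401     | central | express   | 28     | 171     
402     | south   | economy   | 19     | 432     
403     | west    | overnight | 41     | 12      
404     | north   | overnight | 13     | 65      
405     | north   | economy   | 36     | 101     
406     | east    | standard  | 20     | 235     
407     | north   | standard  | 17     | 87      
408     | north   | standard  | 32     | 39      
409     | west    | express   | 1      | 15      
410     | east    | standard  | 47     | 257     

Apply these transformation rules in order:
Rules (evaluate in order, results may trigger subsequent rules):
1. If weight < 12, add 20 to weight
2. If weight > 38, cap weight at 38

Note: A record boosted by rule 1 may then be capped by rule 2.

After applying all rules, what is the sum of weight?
262

Step 1: Apply rule 1 to records with weight < 12
  - 1 records get bonus of 20
  - Of these, 0 records then exceed 38 and get capped
Step 2: Apply rule 2 to records with weight > 38
  - 2 records (original) are capped
Step 3: Calculate final sum = 262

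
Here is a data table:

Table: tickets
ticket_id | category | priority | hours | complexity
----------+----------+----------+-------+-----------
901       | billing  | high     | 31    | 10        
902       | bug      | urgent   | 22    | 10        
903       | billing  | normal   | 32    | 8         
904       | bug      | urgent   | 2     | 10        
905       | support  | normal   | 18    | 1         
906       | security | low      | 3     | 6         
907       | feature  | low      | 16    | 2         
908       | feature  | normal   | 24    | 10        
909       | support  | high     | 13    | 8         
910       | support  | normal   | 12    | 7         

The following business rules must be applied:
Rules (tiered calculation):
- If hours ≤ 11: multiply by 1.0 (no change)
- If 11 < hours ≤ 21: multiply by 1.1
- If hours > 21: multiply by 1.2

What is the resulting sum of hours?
200.7

Step 1: Tier 1 (hours ≤ 11): 2 records, sum = 5 × 1.0 = 5.0
Step 2: Tier 2 (11 < hours ≤ 21): 4 records, sum = 59 × 1.1 = 64.9
Step 3: Tier 3 (hours > 21): 4 records, sum = 109 × 1.2 = 130.8
Step 4: Final sum = 5.0 + 64.9 + 130.8 = 200.7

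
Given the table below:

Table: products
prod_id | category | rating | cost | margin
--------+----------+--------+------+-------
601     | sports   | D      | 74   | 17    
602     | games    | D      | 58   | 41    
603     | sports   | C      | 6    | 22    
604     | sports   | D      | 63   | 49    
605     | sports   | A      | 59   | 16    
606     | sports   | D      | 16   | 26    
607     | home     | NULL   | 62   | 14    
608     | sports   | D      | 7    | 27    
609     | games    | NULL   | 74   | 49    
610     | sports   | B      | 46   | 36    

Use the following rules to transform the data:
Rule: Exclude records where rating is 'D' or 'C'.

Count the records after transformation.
4

Step 1: Count records to exclude
  - 5 (D) + 1 (C) = 6 records
Step 2: Total records: 10
Step 3: Remaining = 10 - 6 = 4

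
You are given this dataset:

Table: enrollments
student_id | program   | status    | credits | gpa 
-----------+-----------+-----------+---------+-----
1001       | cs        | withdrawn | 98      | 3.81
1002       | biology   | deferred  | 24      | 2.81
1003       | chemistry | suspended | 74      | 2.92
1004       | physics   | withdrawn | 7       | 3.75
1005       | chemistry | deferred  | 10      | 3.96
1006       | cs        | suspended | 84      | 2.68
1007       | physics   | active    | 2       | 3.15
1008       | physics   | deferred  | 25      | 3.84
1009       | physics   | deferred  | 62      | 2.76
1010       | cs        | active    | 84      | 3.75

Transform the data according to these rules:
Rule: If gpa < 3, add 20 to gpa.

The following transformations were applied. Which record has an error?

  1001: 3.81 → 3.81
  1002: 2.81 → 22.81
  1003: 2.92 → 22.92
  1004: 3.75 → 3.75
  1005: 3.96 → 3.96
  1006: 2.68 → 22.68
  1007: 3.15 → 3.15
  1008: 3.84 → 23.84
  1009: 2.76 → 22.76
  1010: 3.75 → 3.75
Record 1008 has an error. The correct transformed value should be 3.84, not 23.84.

Step 1: Check each record against the rule
Step 2: Record 1008 has gpa = 3.84
Step 3: Since 3.84 >= 3, the bonus should not have been applied
Step 4: Correct value = 3.84, but claimed value = 23.84
Conclusion: Record 1008 has the error.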